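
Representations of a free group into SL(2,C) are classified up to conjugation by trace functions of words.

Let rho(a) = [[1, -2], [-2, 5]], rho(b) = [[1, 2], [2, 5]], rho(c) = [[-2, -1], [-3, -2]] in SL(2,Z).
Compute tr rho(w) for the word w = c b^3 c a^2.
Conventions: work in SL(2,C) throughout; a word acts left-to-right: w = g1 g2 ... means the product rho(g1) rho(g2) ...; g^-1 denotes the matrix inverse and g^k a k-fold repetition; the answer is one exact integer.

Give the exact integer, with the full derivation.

10154

rho(c) = [[-2, -1], [-3, -2]]
... * rho(b) = [[1, 2], [2, 5]]  ->  [[-4, -9], [-7, -16]]
... * rho(b) = [[1, 2], [2, 5]]  ->  [[-22, -53], [-39, -94]]
... * rho(b) = [[1, 2], [2, 5]]  ->  [[-128, -309], [-227, -548]]
... * rho(c) = [[-2, -1], [-3, -2]]  ->  [[1183, 746], [2098, 1323]]
... * rho(a) = [[1, -2], [-2, 5]]  ->  [[-309, 1364], [-548, 2419]]
... * rho(a) = [[1, -2], [-2, 5]]  ->  [[-3037, 7438], [-5386, 13191]]
tr = -3037 + 13191 = 10154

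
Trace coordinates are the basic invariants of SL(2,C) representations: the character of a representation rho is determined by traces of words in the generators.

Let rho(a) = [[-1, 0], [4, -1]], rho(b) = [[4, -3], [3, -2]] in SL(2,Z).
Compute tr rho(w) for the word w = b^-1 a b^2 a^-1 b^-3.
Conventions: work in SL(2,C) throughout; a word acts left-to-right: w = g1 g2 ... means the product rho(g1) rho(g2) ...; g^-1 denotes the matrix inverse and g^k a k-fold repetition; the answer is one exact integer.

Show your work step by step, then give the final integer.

rho(b^-1) = [[-2, 3], [-3, 4]]
... * rho(a) = [[-1, 0], [4, -1]]  ->  [[14, -3], [19, -4]]
... * rho(b) = [[4, -3], [3, -2]]  ->  [[47, -36], [64, -49]]
... * rho(b) = [[4, -3], [3, -2]]  ->  [[80, -69], [109, -94]]
... * rho(a^-1) = [[-1, 0], [-4, -1]]  ->  [[196, 69], [267, 94]]
... * rho(b^-1) = [[-2, 3], [-3, 4]]  ->  [[-599, 864], [-816, 1177]]
... * rho(b^-1) = [[-2, 3], [-3, 4]]  ->  [[-1394, 1659], [-1899, 2260]]
... * rho(b^-1) = [[-2, 3], [-3, 4]]  ->  [[-2189, 2454], [-2982, 3343]]
tr = -2189 + 3343 = 1154

1154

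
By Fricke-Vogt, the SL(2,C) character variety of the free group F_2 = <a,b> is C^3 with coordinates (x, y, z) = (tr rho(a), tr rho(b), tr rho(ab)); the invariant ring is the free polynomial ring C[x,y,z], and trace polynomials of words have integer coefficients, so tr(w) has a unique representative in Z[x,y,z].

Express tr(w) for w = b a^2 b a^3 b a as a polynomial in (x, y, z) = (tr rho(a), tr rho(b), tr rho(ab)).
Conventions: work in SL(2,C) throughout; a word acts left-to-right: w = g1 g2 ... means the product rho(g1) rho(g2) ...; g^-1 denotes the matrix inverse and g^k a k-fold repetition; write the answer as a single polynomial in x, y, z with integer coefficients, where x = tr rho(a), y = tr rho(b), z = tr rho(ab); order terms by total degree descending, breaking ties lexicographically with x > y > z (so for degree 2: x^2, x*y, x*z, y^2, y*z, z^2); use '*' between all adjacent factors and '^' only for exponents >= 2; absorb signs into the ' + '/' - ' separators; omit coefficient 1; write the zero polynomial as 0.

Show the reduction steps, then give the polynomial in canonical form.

x^3*z^3 - 2*x^2*y*z^2 - x^3*z + x*y^2*z - x*z^3 + x^2*y + y*z^2 + x*z - y

trace(b a b a) = trace(b a) * trace(b a) - trace(1)   [split at repeated b] = z^2 - 2
trace(b a b a b a) = trace(b a) * trace(b a b a) - trace(b^-1 a^-1)   [split at repeated b] = z^3 - 3*z
trace(a b a) = trace(a) * trace(b a) - trace(b) = x*z - y
trace(b a b a b) = trace(b) * trace(a b a b) - trace(a b a) = y*z^2 - x*z - y
trace(b a^2 b a b a) = trace(a) * trace(b a b a b a) - trace(b a b a b) = x*z^3 - y*z^2 - 2*x*z + y
trace(b a b) = trace(b) * trace(a b) - trace(a) = y*z - x
trace(a^2 b a b) = trace(a) * trace(b a b a) - trace(b a b) = x*z^2 - y*z - x
trace(a^2 b a) = trace(a) * trace(b a^2) - trace(b a) = x^2*z - x*y - z
trace(b a^2 b a b) = trace(b) * trace(a^2 b a b) - trace(a^2 b a) = x*y*z^2 - x^2*z - y^2*z + z
trace(a b a b a^2 b a) = trace(a) * trace(b a^2 b a b a) - trace(b a^2 b a b) = x^2*z^3 - 2*x*y*z^2 - x^2*z + y^2*z + x*y - z
trace(b a^2 b a^3 b a) = trace(a) * trace(a b a b a^2 b a) - trace(a b a b a^2 b) = x^3*z^3 - 2*x^2*y*z^2 - x^3*z + x*y^2*z - x*z^3 + x^2*y + y*z^2 + x*z - y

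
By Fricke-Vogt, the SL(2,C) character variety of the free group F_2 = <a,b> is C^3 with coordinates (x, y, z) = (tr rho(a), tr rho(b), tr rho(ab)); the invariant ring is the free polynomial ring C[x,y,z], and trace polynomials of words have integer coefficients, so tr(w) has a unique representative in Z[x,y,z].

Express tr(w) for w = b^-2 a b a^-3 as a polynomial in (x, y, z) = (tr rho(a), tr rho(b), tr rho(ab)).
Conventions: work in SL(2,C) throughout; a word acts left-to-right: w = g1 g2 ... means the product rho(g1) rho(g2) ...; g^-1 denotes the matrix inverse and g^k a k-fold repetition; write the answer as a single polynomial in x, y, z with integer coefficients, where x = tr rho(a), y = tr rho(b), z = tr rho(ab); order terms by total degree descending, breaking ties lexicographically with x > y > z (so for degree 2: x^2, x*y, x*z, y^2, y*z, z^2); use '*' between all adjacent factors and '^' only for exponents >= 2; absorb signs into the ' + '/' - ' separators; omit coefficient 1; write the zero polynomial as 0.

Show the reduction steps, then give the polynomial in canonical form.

tr(a b a) = tr(a)*tr(b a) - tr(b)   [square of a] = x*z - y
use: tr(a b a b) = tr(b a)*tr(b a) - tr(1)   [split at a repeated b] = z^2 - 2
apply: tr(b^-1 a b a) = tr(a b a)*tr(b) - tr(a b a b)   [inverse elimination on b] = x*y*z - y^2 - z^2 + 2
use: tr(b^-1 a b a^-1) = tr(b^-1 a b)*tr(a) - tr(b^-1 a b a)   [inverse elimination on a] = -x*y*z + x^2 + y^2 + z^2 - 2
tr(b^-1 a b a^-2) = tr(b^-1 a b a^-1)*tr(a) - tr(b^-1 a b)   [inverse elimination on a] = -x^2*y*z + x^3 + x*y^2 + x*z^2 - 3*x
tr(a b a^-3 b^-1) = tr(b^-1 a b a^-2)*tr(a) - tr(b^-1 a b a^-1)   [inverse elimination on a] = -x^3*y*z + x^4 + x^2*y^2 + x^2*z^2 + x*y*z - 4*x^2 - y^2 - z^2 + 2
tr(a^-1 b) = tr(b)*tr(a) - tr(b a)   [inverse elimination on a] = x*y - z
apply: tr(b a^-2) = tr(a^-1 b)*tr(a) - tr(a^-1 b a)   [inverse elimination on a] = x^2*y - x*z - y
tr(b^-2 a b a^-3) = tr(a b a^-3 b^-1)*tr(b) - tr(a b a^-3)   [inverse elimination on b] = -x^3*y^2*z + x^4*y + x^2*y^3 + x^2*y*z^2 + x*y^2*z - 5*x^2*y - y^3 - y*z^2 + x*z + 3*y

-x^3*y^2*z + x^4*y + x^2*y^3 + x^2*y*z^2 + x*y^2*z - 5*x^2*y - y^3 - y*z^2 + x*z + 3*y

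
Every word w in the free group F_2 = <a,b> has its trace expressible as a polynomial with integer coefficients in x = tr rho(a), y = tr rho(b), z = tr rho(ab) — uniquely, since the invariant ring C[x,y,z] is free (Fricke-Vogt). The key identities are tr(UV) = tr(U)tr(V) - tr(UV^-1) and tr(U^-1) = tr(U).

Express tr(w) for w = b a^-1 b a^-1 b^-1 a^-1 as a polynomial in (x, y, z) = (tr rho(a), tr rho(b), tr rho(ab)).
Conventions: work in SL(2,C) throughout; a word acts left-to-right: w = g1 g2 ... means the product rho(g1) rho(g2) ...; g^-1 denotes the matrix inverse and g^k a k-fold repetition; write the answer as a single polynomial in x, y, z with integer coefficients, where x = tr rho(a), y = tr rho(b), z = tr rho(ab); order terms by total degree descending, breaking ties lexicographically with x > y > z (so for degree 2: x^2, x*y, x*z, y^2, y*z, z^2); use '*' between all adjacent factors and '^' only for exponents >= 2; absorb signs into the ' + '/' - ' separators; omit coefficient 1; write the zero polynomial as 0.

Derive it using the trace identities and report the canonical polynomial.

x^2*y^2*z - x*y^3 - 2*x*y*z^2 + y^2*z + z^3 + 2*x*y - 3*z

next, tr(b^2) = tr(b) tr(b) - tr(1)  (reduce the b square) = y^2 - 2
tr(b^2 a) = tr(b) tr(a b) - tr(a)  (reduce the b square) = y*z - x
next, tr(b^2 a^-1) = tr(b^2) tr(a) - tr(b^2 a)  (eliminate a^-1) = x*y^2 - y*z - x
tr(b a^-2 b) = tr(b^2 a^-1) tr(a) - tr(b^2)  (eliminate a^-1) = x^2*y^2 - x*y*z - x^2 - y^2 + 2
next, tr(b a b a) = tr(a b) tr(a b) - tr(1)  (split on a) = z^2 - 2
next, tr(a^-1 b a b) = tr(b a b) tr(a) - tr(b a b a)  (eliminate a^-1) = x*y*z - x^2 - z^2 + 2
and tr(b a^-2 b a) = tr(a^-1 b a b) tr(a) - tr(a^-1 b a b a)  (eliminate a^-1) = x^2*y*z - x^3 - x*z^2 - y*z + 3*x
tr(a^-1 b a^-1 b a^-1) = tr(b a^-2 b) tr(a) - tr(b a^-2 b a)  (eliminate a^-1) = x^3*y^2 - 2*x^2*y*z - x*y^2 + x*z^2 + y*z - x
and tr(b^3) = tr(b) tr(b^2) - tr(b)  (reduce the b square) = y^3 - 3*y
next, tr(b^3 a) = tr(b) tr(b a b) - tr(b a)  (reduce the b square) = y^2*z - x*y - z
and tr(b a^-1 b^2) = tr(b^3) tr(a) - tr(b^3 a)  (eliminate a^-1) = x*y^3 - y^2*z - 2*x*y + z
tr(a b a) = tr(a) tr(b a) - tr(b)  (reduce the a square) = x*z - y
and tr(b^2 a b a) = tr(b) tr(a b a b) - tr(a b a)  (reduce the b square) = y*z^2 - x*z - y
tr(b a^-1 b^2 a) = tr(b^2 a b) tr(a) - tr(b^2 a b a)  (eliminate a^-1) = x*y^2*z - x^2*y - y*z^2 + y
and tr(b a^-1 b a^-1 b) = tr(b a^-1 b^2) tr(a) - tr(b a^-1 b^2 a)  (eliminate a^-1) = x^2*y^3 - 2*x*y^2*z - x^2*y + y*z^2 + x*z - y
tr(b a^-1 b a b) = tr(b a b^2) tr(a) - tr(b a b^2 a)  (eliminate a^-1) = x*y^2*z - x^2*y - y*z^2 + y
next, tr(b a b a b a) = tr(a b) tr(a b a b) - tr(a^-1 b^-1)  (split on a) = z^3 - 3*z
tr(b a^-1 b a b a) = tr(b a b a b) tr(a) - tr(b a b a b a)  (eliminate a^-1) = x*y*z^2 - x^2*z - z^3 - x*y + 3*z
next, tr(b a^-1 b a^-1 b a) = tr(b a^-1 b a b) tr(a) - tr(b a^-1 b a b a)  (eliminate a^-1) = x^2*y^2*z - x^3*y - 2*x*y*z^2 + x^2*z + z^3 + 2*x*y - 3*z
next, tr(a^-1 b a^-1 b a^-1 b) = tr(b a^-1 b a^-1 b) tr(a) - tr(b a^-1 b a^-1 b a)  (eliminate a^-1) = x^3*y^3 - 3*x^2*y^2*z + 3*x*y*z^2 - z^3 - 3*x*y + 3*z
and tr(b a^-1 b a^-1 b^-1 a^-1) = tr(a^-1 b a^-1 b a^-1) tr(b) - tr(a^-1 b a^-1 b a^-1 b)  (eliminate b^-1) = x^2*y^2*z - x*y^3 - 2*x*y*z^2 + y^2*z + z^3 + 2*x*y - 3*z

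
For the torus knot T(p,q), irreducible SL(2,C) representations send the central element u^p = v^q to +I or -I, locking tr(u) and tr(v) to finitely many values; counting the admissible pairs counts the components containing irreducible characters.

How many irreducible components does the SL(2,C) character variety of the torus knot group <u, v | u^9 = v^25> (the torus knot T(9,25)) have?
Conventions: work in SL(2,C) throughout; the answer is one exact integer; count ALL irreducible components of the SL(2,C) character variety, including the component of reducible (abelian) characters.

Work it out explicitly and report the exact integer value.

97

For T(9,25): irreducibility forces the central element u^9 = v^25 to one of +I, -I.
On an irreducible component, tr(u) is locked at 2*cos(pi*alpha/9) for some alpha in 1..8, and tr(v) at 2*cos(pi*beta/25) for some beta in 1..24.
u^9 = (-1)^alpha I and v^25 = (-1)^beta I must agree, so alpha and beta have equal parity.
count pairs: odd alpha (4 choices) x odd beta (12), plus even alpha (4) x even beta (12): 4*12 + 4*12 = 96.
components with irreducible characters: 96; plus the single component of reducible (abelian) characters: total 97.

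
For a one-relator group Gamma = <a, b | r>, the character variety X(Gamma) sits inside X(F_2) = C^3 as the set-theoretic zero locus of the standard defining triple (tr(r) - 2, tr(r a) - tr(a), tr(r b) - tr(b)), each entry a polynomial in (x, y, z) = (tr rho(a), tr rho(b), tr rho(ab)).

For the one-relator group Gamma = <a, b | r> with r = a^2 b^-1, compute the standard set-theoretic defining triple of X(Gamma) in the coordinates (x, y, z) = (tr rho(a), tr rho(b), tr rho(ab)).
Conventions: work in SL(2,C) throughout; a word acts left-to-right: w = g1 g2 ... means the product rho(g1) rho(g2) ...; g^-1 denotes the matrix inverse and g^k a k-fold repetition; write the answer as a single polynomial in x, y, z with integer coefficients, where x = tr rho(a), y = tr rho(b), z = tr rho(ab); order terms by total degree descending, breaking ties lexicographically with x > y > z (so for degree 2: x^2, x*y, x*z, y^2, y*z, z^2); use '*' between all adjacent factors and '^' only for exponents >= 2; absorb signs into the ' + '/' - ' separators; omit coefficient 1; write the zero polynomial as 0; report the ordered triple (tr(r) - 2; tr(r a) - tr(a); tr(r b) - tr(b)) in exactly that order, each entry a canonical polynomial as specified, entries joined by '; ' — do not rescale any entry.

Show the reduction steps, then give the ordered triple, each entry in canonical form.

trace(a^2) = trace(a) * trace(a) - trace(1)   [square of a] = x^2 - 2
so trace(a^2 b) = trace(a) * trace(b a) - trace(b)   [square of a] = x*z - y
trace(a^2 b^-1) = trace(a^2) * trace(b) - trace(a^2 b)   [inverse elimination on b] = x^2*y - x*z - y
trace(a^3) = trace(a) * trace(a^2) - trace(a)  (reduce the a square) = x^3 - 3*x
so trace(a^3 b) = trace(a) * trace(b a^2) - trace(b a)  (reduce the a square) = x^2*z - x*y - z
so trace(a^2 b^-1 a) = trace(a^3) * trace(b) - trace(a^3 b)  (eliminate b^-1) = x^3*y - x^2*z - 2*x*y + z
assemble the triple (trace(r) - 2; trace(r a) - x; trace(r b) - y)

x^2*y - x*z - y - 2; x^3*y - x^2*z - 2*x*y - x + z; x^2 - y - 2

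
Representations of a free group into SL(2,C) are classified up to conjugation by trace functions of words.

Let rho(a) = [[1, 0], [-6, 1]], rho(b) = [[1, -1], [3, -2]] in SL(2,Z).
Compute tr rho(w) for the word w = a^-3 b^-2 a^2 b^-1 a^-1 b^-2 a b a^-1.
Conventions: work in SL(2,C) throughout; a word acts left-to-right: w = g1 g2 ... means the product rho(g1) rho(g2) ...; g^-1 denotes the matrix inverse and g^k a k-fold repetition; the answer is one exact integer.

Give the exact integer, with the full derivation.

rho(a^-1) = [[1, 0], [6, 1]]
... * rho(a^-1) = [[1, 0], [6, 1]]  ->  [[1, 0], [12, 1]]
... * rho(a^-1) = [[1, 0], [6, 1]]  ->  [[1, 0], [18, 1]]
... * rho(b^-1) = [[-2, 1], [-3, 1]]  ->  [[-2, 1], [-39, 19]]
... * rho(b^-1) = [[-2, 1], [-3, 1]]  ->  [[1, -1], [21, -20]]
... * rho(a) = [[1, 0], [-6, 1]]  ->  [[7, -1], [141, -20]]
... * rho(a) = [[1, 0], [-6, 1]]  ->  [[13, -1], [261, -20]]
... * rho(b^-1) = [[-2, 1], [-3, 1]]  ->  [[-23, 12], [-462, 241]]
... * rho(a^-1) = [[1, 0], [6, 1]]  ->  [[49, 12], [984, 241]]
... * rho(b^-1) = [[-2, 1], [-3, 1]]  ->  [[-134, 61], [-2691, 1225]]
... * rho(b^-1) = [[-2, 1], [-3, 1]]  ->  [[85, -73], [1707, -1466]]
... * rho(a) = [[1, 0], [-6, 1]]  ->  [[523, -73], [10503, -1466]]
... * rho(b) = [[1, -1], [3, -2]]  ->  [[304, -377], [6105, -7571]]
... * rho(a^-1) = [[1, 0], [6, 1]]  ->  [[-1958, -377], [-39321, -7571]]
tr = -1958 + -7571 = -9529

-9529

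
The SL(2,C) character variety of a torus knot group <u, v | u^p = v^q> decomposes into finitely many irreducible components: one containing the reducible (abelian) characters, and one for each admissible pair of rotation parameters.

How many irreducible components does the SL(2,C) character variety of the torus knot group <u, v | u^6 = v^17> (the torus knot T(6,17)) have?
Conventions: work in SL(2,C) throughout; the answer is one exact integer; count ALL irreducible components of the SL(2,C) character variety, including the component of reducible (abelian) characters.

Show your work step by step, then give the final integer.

41

Gamma = < u, v | u^6 = v^17 > (torus knot T(6,17)); the central element u^6 = v^17 acts as +I or -I in any irreducible SL(2,C) representation.
This locks tr(u) to 2*cos(pi*alpha/6), alpha in 1..5, and tr(v) to 2*cos(pi*beta/17), beta in 1..16, on each component of irreducible characters.
u^6 = (-1)^alpha I and v^17 = (-1)^beta I must agree, so alpha and beta have equal parity.
Enumerate parity-matched pairs: 3*8 odd-odd plus 2*8 even-even gives 40.
Total: 40 irreducible-character components + 1 reducible (abelian) component = 41.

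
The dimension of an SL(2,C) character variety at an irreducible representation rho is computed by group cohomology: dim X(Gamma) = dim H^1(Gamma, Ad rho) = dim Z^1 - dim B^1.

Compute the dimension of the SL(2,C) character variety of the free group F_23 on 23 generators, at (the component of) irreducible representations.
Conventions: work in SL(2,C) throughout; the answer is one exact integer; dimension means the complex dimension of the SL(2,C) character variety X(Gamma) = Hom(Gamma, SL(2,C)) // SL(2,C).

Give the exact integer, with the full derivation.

66

Here Gamma is free of rank 23 — no relator constrains a cocycle.
A cocycle picks one sl_2 vector per generator freely, giving dim Z^1 = 3*23 = 69.
Irreducibility makes the coboundary map sl_2 -> Z^1 injective (trivial centralizer), so dim B^1 = 3.
Therefore dim X = 69 - 3 = 66.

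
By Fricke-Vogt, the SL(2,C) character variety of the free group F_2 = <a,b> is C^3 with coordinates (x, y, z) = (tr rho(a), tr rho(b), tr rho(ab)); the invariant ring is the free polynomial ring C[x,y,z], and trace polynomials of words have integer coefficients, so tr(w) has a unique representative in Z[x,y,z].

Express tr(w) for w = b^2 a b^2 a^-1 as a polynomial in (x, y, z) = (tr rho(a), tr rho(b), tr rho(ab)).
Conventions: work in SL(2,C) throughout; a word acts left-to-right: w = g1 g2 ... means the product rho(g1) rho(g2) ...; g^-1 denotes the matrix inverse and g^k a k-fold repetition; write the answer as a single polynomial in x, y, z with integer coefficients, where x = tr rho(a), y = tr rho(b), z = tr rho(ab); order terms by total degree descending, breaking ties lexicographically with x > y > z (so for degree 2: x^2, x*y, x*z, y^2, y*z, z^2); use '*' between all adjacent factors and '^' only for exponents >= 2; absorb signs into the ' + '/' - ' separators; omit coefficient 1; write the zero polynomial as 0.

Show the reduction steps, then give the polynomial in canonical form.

x*y^3*z - x^2*y^2 - y^2*z^2 + 2

trace(b a b) = trace(b)*trace(a b) - trace(a)  (reduce the b square) = y*z - x
trace(b a b^2) = trace(b)*trace(b a b) - trace(b a)  (reduce the b square) = y^2*z - x*y - z
use: trace(b^2 a b^2) = trace(b)*trace(b a b^2) - trace(b a b)  (reduce the b square) = y^3*z - x*y^2 - 2*y*z + x
trace(a b a b) = trace(b a)*trace(b a) - trace(1)  (split on b) = z^2 - 2
use: trace(a b a) = trace(a)*trace(b a) - trace(b)  (reduce the a square) = x*z - y
trace(a b^2 a b) = trace(b)*trace(a b a b) - trace(a b a)  (reduce the b square) = y*z^2 - x*z - y
use: trace(a^2) = trace(a)*trace(a) - trace(1)  (reduce the a square) = x^2 - 2
use: trace(a b^2 a) = trace(b)*trace(a^2 b) - trace(a^2)  (reduce the b square) = x*y*z - x^2 - y^2 + 2
trace(b^2 a b^2 a) = trace(b)*trace(a b^2 a b) - trace(a b^2 a)  (reduce the b square) = y^2*z^2 - 2*x*y*z + x^2 - 2
apply: trace(b^2 a b^2 a^-1) = trace(b^2 a b^2)*trace(a) - trace(b^2 a b^2 a)  (eliminate a^-1) = x*y^3*z - x^2*y^2 - y^2*z^2 + 2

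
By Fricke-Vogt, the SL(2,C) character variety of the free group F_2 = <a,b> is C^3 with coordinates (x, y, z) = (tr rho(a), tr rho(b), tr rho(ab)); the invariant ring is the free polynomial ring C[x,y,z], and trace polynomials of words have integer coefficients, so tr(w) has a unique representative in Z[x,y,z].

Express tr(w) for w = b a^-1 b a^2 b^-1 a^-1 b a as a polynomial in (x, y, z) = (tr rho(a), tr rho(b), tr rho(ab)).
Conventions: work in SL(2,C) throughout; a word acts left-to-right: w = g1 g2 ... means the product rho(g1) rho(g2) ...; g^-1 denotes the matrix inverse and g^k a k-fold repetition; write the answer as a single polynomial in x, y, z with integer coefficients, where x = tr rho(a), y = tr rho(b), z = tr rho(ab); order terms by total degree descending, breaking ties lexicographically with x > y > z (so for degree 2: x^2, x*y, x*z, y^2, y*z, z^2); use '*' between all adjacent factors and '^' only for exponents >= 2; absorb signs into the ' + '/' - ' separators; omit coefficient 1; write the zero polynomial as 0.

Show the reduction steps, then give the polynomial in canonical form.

tr(a b a b) = tr(b a) tr(b a) - tr(1) = z^2 - 2
tr(a b a) = tr(a) tr(b a) - tr(b) = x*z - y
tr(b a b a b) = tr(b) tr(a b a b) - tr(a b a) = y*z^2 - x*z - y
next, tr(b a b a b a) = tr(a b a b) tr(a b) - tr(b a) = z^3 - 3*z
next, tr(b a b a^-1 b a) = tr(b a b a b) tr(a) - tr(b a b a b a) = x*y*z^2 - x^2*z - z^3 - x*y + 3*z
tr(b^2 a) = tr(b) tr(a b) - tr(a) = y*z - x
and tr(b^2) = tr(b) tr(b) - tr(1) = y^2 - 2
and tr(a b^2 a) = tr(a) tr(b^2 a) - tr(b^2) = x*y*z - x^2 - y^2 + 2
and tr(b^2 a b^2 a) = tr(b) tr(a b^2 a b) - tr(a b^2 a) = y^2*z^2 - 2*x*y*z + x^2 - 2
next, tr(a b^3) = tr(b) tr(b a b) - tr(b a) = y^2*z - x*y - z
tr(b^2 a b^2) = tr(b) tr(a b^3) - tr(a b^2) = y^3*z - x*y^2 - 2*y*z + x
next, tr(b a b^2 a^2 b) = tr(a) tr(b^2 a b^2 a) - tr(b^2 a b^2) = x*y^2*z^2 - 2*x^2*y*z - y^3*z + x^3 + x*y^2 + 2*y*z - 3*x
and tr(a^2 b a b a b) = tr(a) tr(b a b a b a) - tr(b a b a b) = x*z^3 - y*z^2 - 2*x*z + y
tr(b a b a^2) = tr(a) tr(b a b a) - tr(b a b) = x*z^2 - y*z - x
next, tr(a^2 b a b a) = tr(a) tr(b a b a^2) - tr(b a b a) = x^2*z^2 - x*y*z - x^2 - z^2 + 2
and tr(b a b^2 a^2 b a) = tr(b) tr(a^2 b a b a b) - tr(a^2 b a b a) = x*y*z^3 - x^2*z^2 - y^2*z^2 - x*y*z + x^2 + y^2 + z^2 - 2
and tr(b a^2 b a^-1 b a b) = tr(b a b^2 a^2 b) tr(a) - tr(b a b^2 a^2 b a) = x^2*y^2*z^2 - 2*x^3*y*z - x*y^3*z - x*y*z^3 + x^4 + x^2*y^2 + x^2*z^2 + y^2*z^2 + 3*x*y*z - 4*x^2 - y^2 - z^2 + 2
tr(b^2 a b a b a) = tr(b) tr(a b a b a b) - tr(a b a b a) = y*z^3 - x*z^2 - 2*y*z + x
tr(b^2 a b a b) = tr(b) tr(a b a b^2) - tr(a b a b) = y^2*z^2 - x*y*z - y^2 - z^2 + 2
tr(b a b a b a^2 b) = tr(a) tr(b^2 a b a b a) - tr(b^2 a b a b) = x*y*z^3 - x^2*z^2 - y^2*z^2 - x*y*z + x^2 + y^2 + z^2 - 2
tr(b a b a b a b a) = tr(a b a b) tr(a b a b) - tr(1) = z^4 - 4*z^2 + 2
tr(b a b a b a^2 b a) = tr(a) tr(b a b a b a b a) - tr(b a b a b a b) = x*z^4 - y*z^3 - 3*x*z^2 + 2*y*z + x
tr(b a^2 b a^-1 b a b a) = tr(b a b a b a^2 b) tr(a) - tr(b a b a b a^2 b a) = x^2*y*z^3 - x^3*z^2 - x*y^2*z^2 - x*z^4 - x^2*y*z + y*z^3 + x^3 + x*y^2 + 4*x*z^2 - 2*y*z - 3*x
tr(a^-1 b a b a^-1 b a^2 b) = tr(b a^2 b a^-1 b a b) tr(a) - tr(b a^2 b a^-1 b a b a) = x^3*y^2*z^2 - 2*x^4*y*z - x^2*y^3*z - 2*x^2*y*z^3 + x^5 + x^3*y^2 + 2*x^3*z^2 + 2*x*y^2*z^2 + x*z^4 + 4*x^2*y*z - y*z^3 - 5*x^3 - 2*x*y^2 - 5*x*z^2 + 2*y*z + 5*x
and tr(b a^-1 b a^2 b^-1 a^-1 b a) = tr(a^-1 b a b a^-1 b a^2) tr(b) - tr(a^-1 b a b a^-1 b a^2 b) = -x^3*y^2*z^2 + 2*x^4*y*z + x^2*y^3*z + 2*x^2*y*z^3 - x^5 - x^3*y^2 - 2*x^3*z^2 - x*y^2*z^2 - x*z^4 - 5*x^2*y*z + 5*x^3 + x*y^2 + 5*x*z^2 + y*z - 5*x

-x^3*y^2*z^2 + 2*x^4*y*z + x^2*y^3*z + 2*x^2*y*z^3 - x^5 - x^3*y^2 - 2*x^3*z^2 - x*y^2*z^2 - x*z^4 - 5*x^2*y*z + 5*x^3 + x*y^2 + 5*x*z^2 + y*z - 5*x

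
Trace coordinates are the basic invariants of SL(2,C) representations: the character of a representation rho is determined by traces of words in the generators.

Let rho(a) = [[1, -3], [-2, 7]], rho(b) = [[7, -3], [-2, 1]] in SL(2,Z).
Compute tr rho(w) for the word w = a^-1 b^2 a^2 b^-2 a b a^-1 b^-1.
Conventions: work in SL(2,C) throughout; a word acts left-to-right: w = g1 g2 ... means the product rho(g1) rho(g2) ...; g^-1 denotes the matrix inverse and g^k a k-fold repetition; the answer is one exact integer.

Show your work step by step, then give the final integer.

rho(a^-1) = [[7, 3], [2, 1]]
... * rho(b) = [[7, -3], [-2, 1]]  ->  [[43, -18], [12, -5]]
... * rho(b) = [[7, -3], [-2, 1]]  ->  [[337, -147], [94, -41]]
... * rho(a) = [[1, -3], [-2, 7]]  ->  [[631, -2040], [176, -569]]
... * rho(a) = [[1, -3], [-2, 7]]  ->  [[4711, -16173], [1314, -4511]]
... * rho(b^-1) = [[1, 3], [2, 7]]  ->  [[-27635, -99078], [-7708, -27635]]
... * rho(b^-1) = [[1, 3], [2, 7]]  ->  [[-225791, -776451], [-62978, -216569]]
... * rho(a) = [[1, -3], [-2, 7]]  ->  [[1327111, -4757784], [370160, -1327049]]
... * rho(b) = [[7, -3], [-2, 1]]  ->  [[18805345, -8739117], [5245218, -2437529]]
... * rho(a^-1) = [[7, 3], [2, 1]]  ->  [[114159181, 47676918], [31841468, 13298125]]
... * rho(b^-1) = [[1, 3], [2, 7]]  ->  [[209513017, 676215969], [58437718, 188611279]]
tr = 209513017 + 188611279 = 398124296

398124296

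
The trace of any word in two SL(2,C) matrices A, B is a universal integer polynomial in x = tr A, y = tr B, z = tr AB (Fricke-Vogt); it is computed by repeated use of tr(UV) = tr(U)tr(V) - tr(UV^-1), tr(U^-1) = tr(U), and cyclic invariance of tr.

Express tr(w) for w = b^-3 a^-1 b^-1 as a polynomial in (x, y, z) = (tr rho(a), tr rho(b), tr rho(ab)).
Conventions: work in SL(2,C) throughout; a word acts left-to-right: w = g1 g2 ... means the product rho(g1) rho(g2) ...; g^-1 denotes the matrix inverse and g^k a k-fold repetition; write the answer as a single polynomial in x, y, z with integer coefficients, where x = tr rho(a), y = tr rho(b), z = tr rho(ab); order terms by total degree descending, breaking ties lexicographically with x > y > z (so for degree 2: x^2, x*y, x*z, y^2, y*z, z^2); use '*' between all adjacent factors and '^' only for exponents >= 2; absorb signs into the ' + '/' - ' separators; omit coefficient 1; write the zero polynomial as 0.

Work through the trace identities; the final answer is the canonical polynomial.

trace(b^-1) = trace(b) = y
trace(b^-2) = trace(b^-1) * trace(b) - trace(1) = y^2 - 2
trace(a b^-1) = trace(a) * trace(b) - trace(a b) = x*y - z
trace(b^-2 a) = trace(a b^-1) * trace(b) - trace(a) = x*y^2 - y*z - x
trace(b^-1 a^-1 b^-1) = trace(b^-2) * trace(a) - trace(b^-2 a) = y*z - x
trace(a^-1 b^-3) = trace(b^-1 a^-1 b^-1) * trace(b) - trace(b^-1 a^-1) = y^2*z - x*y - z
trace(b^-3 a^-1 b^-1) = trace(a^-1 b^-3) * trace(b) - trace(a^-1 b^-2) = y^3*z - x*y^2 - 2*y*z + x

y^3*z - x*y^2 - 2*y*z + x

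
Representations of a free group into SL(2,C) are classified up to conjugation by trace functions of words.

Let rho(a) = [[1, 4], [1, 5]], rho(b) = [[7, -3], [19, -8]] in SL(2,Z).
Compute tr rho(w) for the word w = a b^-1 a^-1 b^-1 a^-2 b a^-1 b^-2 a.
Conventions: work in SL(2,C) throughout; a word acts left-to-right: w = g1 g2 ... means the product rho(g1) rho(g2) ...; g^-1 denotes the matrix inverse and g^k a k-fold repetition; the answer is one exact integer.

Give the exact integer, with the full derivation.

-124067486

rho(a) = [[1, 4], [1, 5]]
... * rho(b^-1) = [[-8, 3], [-19, 7]]  ->  [[-84, 31], [-103, 38]]
... * rho(a^-1) = [[5, -4], [-1, 1]]  ->  [[-451, 367], [-553, 450]]
... * rho(b^-1) = [[-8, 3], [-19, 7]]  ->  [[-3365, 1216], [-4126, 1491]]
... * rho(a^-1) = [[5, -4], [-1, 1]]  ->  [[-18041, 14676], [-22121, 17995]]
... * rho(a^-1) = [[5, -4], [-1, 1]]  ->  [[-104881, 86840], [-128600, 106479]]
... * rho(b) = [[7, -3], [19, -8]]  ->  [[915793, -380077], [1122901, -466032]]
... * rho(a^-1) = [[5, -4], [-1, 1]]  ->  [[4959042, -4043249], [6080537, -4957636]]
... * rho(b^-1) = [[-8, 3], [-19, 7]]  ->  [[37149395, -13425617], [45550788, -16461841]]
... * rho(b^-1) = [[-8, 3], [-19, 7]]  ->  [[-42108437, 17468866], [-51631325, 21419477]]
... * rho(a) = [[1, 4], [1, 5]]  ->  [[-24639571, -81089418], [-30211848, -99427915]]
tr = -24639571 + -99427915 = -124067486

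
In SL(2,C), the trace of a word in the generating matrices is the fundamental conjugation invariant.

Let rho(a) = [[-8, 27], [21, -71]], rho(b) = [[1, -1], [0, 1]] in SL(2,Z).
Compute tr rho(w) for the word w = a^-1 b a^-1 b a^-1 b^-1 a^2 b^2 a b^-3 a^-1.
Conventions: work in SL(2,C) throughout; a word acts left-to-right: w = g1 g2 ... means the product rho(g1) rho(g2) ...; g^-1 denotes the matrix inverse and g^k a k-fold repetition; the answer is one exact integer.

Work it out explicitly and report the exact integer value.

rho(a^-1) = [[-71, -27], [-21, -8]]
... * rho(b) = [[1, -1], [0, 1]]  ->  [[-71, 44], [-21, 13]]
... * rho(a^-1) = [[-71, -27], [-21, -8]]  ->  [[4117, 1565], [1218, 463]]
... * rho(b) = [[1, -1], [0, 1]]  ->  [[4117, -2552], [1218, -755]]
... * rho(a^-1) = [[-71, -27], [-21, -8]]  ->  [[-238715, -90743], [-70623, -26846]]
... * rho(b^-1) = [[1, 1], [0, 1]]  ->  [[-238715, -329458], [-70623, -97469]]
... * rho(a) = [[-8, 27], [21, -71]]  ->  [[-5008898, 16946213], [-1481865, 5013478]]
... * rho(a) = [[-8, 27], [21, -71]]  ->  [[395941657, -1338421369], [117137958, -395967293]]
... * rho(b) = [[1, -1], [0, 1]]  ->  [[395941657, -1734363026], [117137958, -513105251]]
... * rho(b) = [[1, -1], [0, 1]]  ->  [[395941657, -2130304683], [117137958, -630243209]]
... * rho(a) = [[-8, 27], [21, -71]]  ->  [[-47903931599, 161942057232], [-14172211053, 47909992705]]
... * rho(b^-1) = [[1, 1], [0, 1]]  ->  [[-47903931599, 114038125633], [-14172211053, 33737781652]]
... * rho(b^-1) = [[1, 1], [0, 1]]  ->  [[-47903931599, 66134194034], [-14172211053, 19565570599]]
... * rho(b^-1) = [[1, 1], [0, 1]]  ->  [[-47903931599, 18230262435], [-14172211053, 5393359546]]
... * rho(a^-1) = [[-71, -27], [-21, -8]]  ->  [[3018343632394, 1147564053693], [892966434297, 339502822063]]
tr = 3018343632394 + 339502822063 = 3357846454457

3357846454457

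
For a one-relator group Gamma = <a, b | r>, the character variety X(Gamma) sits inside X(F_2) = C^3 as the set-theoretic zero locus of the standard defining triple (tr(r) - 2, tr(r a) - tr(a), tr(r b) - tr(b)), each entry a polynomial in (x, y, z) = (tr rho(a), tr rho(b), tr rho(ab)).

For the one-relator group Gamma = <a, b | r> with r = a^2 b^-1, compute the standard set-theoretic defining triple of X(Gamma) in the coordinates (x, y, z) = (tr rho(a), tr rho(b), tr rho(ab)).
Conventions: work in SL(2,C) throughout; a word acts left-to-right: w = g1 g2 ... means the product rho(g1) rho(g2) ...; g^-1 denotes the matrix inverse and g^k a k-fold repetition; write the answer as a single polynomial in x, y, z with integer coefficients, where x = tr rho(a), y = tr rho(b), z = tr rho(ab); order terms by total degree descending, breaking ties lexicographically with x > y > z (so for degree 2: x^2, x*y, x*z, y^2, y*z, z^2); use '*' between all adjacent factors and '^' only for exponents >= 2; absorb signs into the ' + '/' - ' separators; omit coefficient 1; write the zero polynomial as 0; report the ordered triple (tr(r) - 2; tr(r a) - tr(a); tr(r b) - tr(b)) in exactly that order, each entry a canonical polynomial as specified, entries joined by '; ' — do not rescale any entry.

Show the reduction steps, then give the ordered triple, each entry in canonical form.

tr(a^2) = tr(a) * tr(a) - tr(1)  (reduce the a square) = x^2 - 2
tr(a^2 b) = tr(a) * tr(b a) - tr(b)  (reduce the a square) = x*z - y
tr(a^2 b^-1) = tr(a^2) * tr(b) - tr(a^2 b)  (eliminate b^-1) = x^2*y - x*z - y
tr(a^3) = tr(a) * tr(a^2) - tr(a)   [square of a] = x^3 - 3*x
tr(a^3 b) = tr(a) * tr(a b a) - tr(a b)   [square of a] = x^2*z - x*y - z
tr(a^2 b^-1 a) = tr(a^3) * tr(b) - tr(a^3 b)   [inverse elimination on b] = x^3*y - x^2*z - 2*x*y + z
assemble the triple (tr(r) - 2; tr(r a) - x; tr(r b) - y)

x^2*y - x*z - y - 2; x^3*y - x^2*z - 2*x*y - x + z; x^2 - y - 2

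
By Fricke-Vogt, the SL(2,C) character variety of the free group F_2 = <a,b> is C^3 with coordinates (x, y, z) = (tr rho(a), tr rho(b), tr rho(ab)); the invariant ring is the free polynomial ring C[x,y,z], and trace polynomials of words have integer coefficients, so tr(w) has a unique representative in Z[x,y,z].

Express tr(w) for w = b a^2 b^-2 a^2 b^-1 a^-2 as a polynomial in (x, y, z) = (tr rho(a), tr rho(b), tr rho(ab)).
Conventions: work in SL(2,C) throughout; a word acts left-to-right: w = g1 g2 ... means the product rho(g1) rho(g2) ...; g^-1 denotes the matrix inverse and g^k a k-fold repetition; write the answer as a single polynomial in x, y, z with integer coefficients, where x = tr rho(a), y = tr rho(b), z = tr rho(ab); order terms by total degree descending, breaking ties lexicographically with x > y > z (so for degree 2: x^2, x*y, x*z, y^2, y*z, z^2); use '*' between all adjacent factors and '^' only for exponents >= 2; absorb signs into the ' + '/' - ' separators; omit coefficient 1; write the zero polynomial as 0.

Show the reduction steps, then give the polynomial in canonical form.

trace(b a^2) = trace(a) * trace(b a) - trace(b)  (reduce the a square) = x*z - y
trace(a b a^2) = trace(a) * trace(b a^2) - trace(b a)  (reduce the a square) = x^2*z - x*y - z
trace(b a b a) = trace(a b) * trace(a b) - trace(1)  (split on a) = z^2 - 2
trace(b a b) = trace(b) * trace(a b) - trace(a)  (reduce the b square) = y*z - x
trace(a b a^2 b) = trace(a) * trace(b a b a) - trace(b a b)  (reduce the a square) = x*z^2 - y*z - x
trace(a b a^2 b^-1) = trace(a b a^2) * trace(b) - trace(a b a^2 b)  (eliminate b^-1) = x^2*y*z - x*y^2 - x*z^2 + x
trace(b a^2 b^-2 a) = trace(a b a^2 b^-1) * trace(b) - trace(a b a^2)  (eliminate b^-1) = x^2*y^2*z - x*y^3 - x*y*z^2 - x^2*z + 2*x*y + z
trace(a^2) = trace(a) * trace(a) - trace(1)  (reduce the a square) = x^2 - 2
trace(a^3) = trace(a) * trace(a^2) - trace(a)  (reduce the a square) = x^3 - 3*x
trace(a b^2 a^2) = trace(b) * trace(a^3 b) - trace(a^3)  (reduce the b square) = x^2*y*z - x^3 - x*y^2 - y*z + 3*x
trace(b^2) = trace(b) * trace(b) - trace(1)  (reduce the b square) = y^2 - 2
trace(a b^2 a) = trace(a) * trace(b^2 a) - trace(b^2)  (reduce the a square) = x*y*z - x^2 - y^2 + 2
trace(a^2 b^2 a^2) = trace(a) * trace(a b^2 a^2) - trace(a b^2 a)  (reduce the a square) = x^3*y*z - x^4 - x^2*y^2 - 2*x*y*z + 4*x^2 + y^2 - 2
trace(b^2 a b a) = trace(b) * trace(a b a b) - trace(a b a)  (reduce the b square) = y*z^2 - x*z - y
trace(b^2 a b) = trace(b) * trace(b a b) - trace(b a)  (reduce the b square) = y^2*z - x*y - z
trace(b a^2 b^2 a) = trace(a) * trace(b^2 a b a) - trace(b^2 a b)  (reduce the a square) = x*y*z^2 - x^2*z - y^2*z + z
trace(b a^2 b^2) = trace(b) * trace(b a^2 b) - trace(b a^2)  (reduce the b square) = x*y^2*z - x^2*y - y^3 - x*z + 3*y
trace(a^2 b^2 a^2 b) = trace(a) * trace(b a^2 b^2 a) - trace(b a^2 b^2)  (reduce the a square) = x^2*y*z^2 - x^3*z - 2*x*y^2*z + x^2*y + y^3 + 2*x*z - 3*y
trace(b a^2 b^-1 a^2 b) = trace(a^2 b^2 a^2) * trace(b) - trace(a^2 b^2 a^2 b)  (eliminate b^-1) = x^3*y^2*z - x^4*y - x^2*y^3 - x^2*y*z^2 + x^3*z + 3*x^2*y - 2*x*z + y
trace(b a b a^3) = trace(a) * trace(a b a b a) - trace(a b a b)  (reduce the a square) = x^2*z^2 - x*y*z - x^2 - z^2 + 2
trace(a^2 b a b a^2) = trace(a) * trace(b a b a^3) - trace(b a b a^2)  (reduce the a square) = x^3*z^2 - x^2*y*z - x^3 - 2*x*z^2 + y*z + 3*x
trace(b a b a b a) = trace(a b) * trace(a b a b) - trace(a^-1 b^-1)  (split on a) = z^3 - 3*z
trace(b a^2 b a b a) = trace(a) * trace(b a b a b a) - trace(b a b a b)  (reduce the a square) = x*z^3 - y*z^2 - 2*x*z + y
trace(b a^2 b a b) = trace(a) * trace(b a b^2 a) - trace(b a b^2)  (reduce the a square) = x*y*z^2 - x^2*z - y^2*z + z
trace(a^2 b a b a^2 b) = trace(a) * trace(b a^2 b a b a) - trace(b a^2 b a b)  (reduce the a square) = x^2*z^3 - 2*x*y*z^2 - x^2*z + y^2*z + x*y - z
trace(b a^2 b^-1 a^2 b a) = trace(a^2 b a b a^2) * trace(b) - trace(a^2 b a b a^2 b)  (eliminate b^-1) = x^3*y*z^2 - x^2*y^2*z - x^2*z^3 - x^3*y + x^2*z + 2*x*y + z
trace(b^-1 a^2 b a^-1 b a^2) = trace(b a^2 b^-1 a^2 b) * trace(a) - trace(b a^2 b^-1 a^2 b a)  (eliminate a^-1) = x^4*y^2*z - x^5*y - x^3*y^3 - 2*x^3*y*z^2 + x^4*z + x^2*y^2*z + x^2*z^3 + 4*x^3*y - 3*x^2*z - x*y - z
trace(a^2 b a^-1 b a^2) = trace(b a^4 b) * trace(a) - trace(b a^4 b a)  (eliminate a^-1) = x^4*y*z - x^5 - x^3*y^2 - x^3*z^2 - x^2*y*z + 5*x^3 + x*y^2 + 2*x*z^2 - y*z - 5*x
trace(a^-1 b a^2 b^-2 a^2 b) = trace(b^-1 a^2 b a^-1 b a^2) * trace(b) - trace(b^-1 a^2 b a^-1 b a^2 b)  (eliminate b^-1) = x^4*y^3*z - x^5*y^2 - x^3*y^4 - 2*x^3*y^2*z^2 + x^2*y^3*z + x^2*y*z^3 + x^5 + 5*x^3*y^2 + x^3*z^2 - 2*x^2*y*z - 5*x^3 - 2*x*y^2 - 2*x*z^2 + 5*x
trace(b a^2 b^-2 a^2 b^-1 a^-1) = trace(a^-1 b a^2 b^-2 a^2) * trace(b) - trace(a^-1 b a^2 b^-2 a^2 b)  (eliminate b^-1) = -x^4*y^3*z + x^5*y^2 + x^3*y^4 + 2*x^3*y^2*z^2 - x^2*y*z^3 - x^5 - 5*x^3*y^2 - x^3*z^2 - x*y^4 - x*y^2*z^2 + x^2*y*z + 5*x^3 + 4*x*y^2 + 2*x*z^2 + y*z - 5*x
trace(a^4) = trace(a) * trace(a^3) - trace(a^2)  (reduce the a square) = x^4 - 4*x^2 + 2
trace(a^4 b) = trace(a) * trace(a b a^2) - trace(a b a)  (reduce the a square) = x^3*z - x^2*y - 2*x*z + y
trace(b^-1 a^4) = trace(a^4) * trace(b) - trace(a^4 b)  (eliminate b^-1) = x^4*y - x^3*z - 3*x^2*y + 2*x*z + y
trace(a^2 b^-2 a^2) = trace(b^-1 a^4) * trace(b) - trace(b^-1 a^4 b)  (eliminate b^-1) = x^4*y^2 - x^3*y*z - x^4 - 3*x^2*y^2 + 2*x*y*z + 4*x^2 + y^2 - 2
trace(b a^2 b^-2 a^2 b^-1 a^-2) = trace(b a^2 b^-2 a^2 b^-1 a^-1) * trace(a) - trace(b a^2 b^-2 a^2 b^-1)  (eliminate a^-1) = -x^5*y^3*z + x^6*y^2 + x^4*y^4 + 2*x^4*y^2*z^2 - x^3*y*z^3 - x^6 - 6*x^4*y^2 - x^4*z^2 - x^2*y^4 - x^2*y^2*z^2 + 2*x^3*y*z + 6*x^4 + 7*x^2*y^2 + 2*x^2*z^2 - x*y*z - 9*x^2 - y^2 + 2

-x^5*y^3*z + x^6*y^2 + x^4*y^4 + 2*x^4*y^2*z^2 - x^3*y*z^3 - x^6 - 6*x^4*y^2 - x^4*z^2 - x^2*y^4 - x^2*y^2*z^2 + 2*x^3*y*z + 6*x^4 + 7*x^2*y^2 + 2*x^2*z^2 - x*y*z - 9*x^2 - y^2 + 2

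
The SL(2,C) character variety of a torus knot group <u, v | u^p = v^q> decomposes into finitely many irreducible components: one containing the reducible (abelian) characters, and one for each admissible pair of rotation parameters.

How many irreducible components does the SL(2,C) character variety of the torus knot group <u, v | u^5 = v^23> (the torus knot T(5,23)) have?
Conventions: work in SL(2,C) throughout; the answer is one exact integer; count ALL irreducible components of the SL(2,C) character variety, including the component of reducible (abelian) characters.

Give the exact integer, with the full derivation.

Gamma = < u, v | u^5 = v^23 > (torus knot T(5,23)); the central element u^5 = v^23 acts as +I or -I in any irreducible SL(2,C) representation.
On an irreducible component, tr(u) is locked at 2*cos(pi*alpha/5) for some alpha in 1..4, and tr(v) at 2*cos(pi*beta/23) for some beta in 1..22.
The two central values (-1)^alpha I and (-1)^beta I must be the same matrix, so alpha and beta share a parity.
Counting: 2 odd alphas x 11 odd betas + 2 even alphas x 11 even betas = 22 + 22 = 44.
That is 44 components of irreducible characters, and with the reducible (abelian) component the total is 45.

45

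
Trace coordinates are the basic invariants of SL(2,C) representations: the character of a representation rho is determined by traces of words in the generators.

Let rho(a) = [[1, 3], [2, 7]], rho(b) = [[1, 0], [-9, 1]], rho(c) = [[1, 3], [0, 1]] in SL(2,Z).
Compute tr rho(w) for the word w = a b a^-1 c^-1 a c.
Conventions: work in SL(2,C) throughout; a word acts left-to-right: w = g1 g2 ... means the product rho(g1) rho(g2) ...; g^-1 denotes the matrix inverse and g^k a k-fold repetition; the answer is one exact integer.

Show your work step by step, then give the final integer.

rho(a) = [[1, 3], [2, 7]]
... * rho(b) = [[1, 0], [-9, 1]]  ->  [[-26, 3], [-61, 7]]
... * rho(a^-1) = [[7, -3], [-2, 1]]  ->  [[-188, 81], [-441, 190]]
... * rho(c^-1) = [[1, -3], [0, 1]]  ->  [[-188, 645], [-441, 1513]]
... * rho(a) = [[1, 3], [2, 7]]  ->  [[1102, 3951], [2585, 9268]]
... * rho(c) = [[1, 3], [0, 1]]  ->  [[1102, 7257], [2585, 17023]]
tr = 1102 + 17023 = 18125

18125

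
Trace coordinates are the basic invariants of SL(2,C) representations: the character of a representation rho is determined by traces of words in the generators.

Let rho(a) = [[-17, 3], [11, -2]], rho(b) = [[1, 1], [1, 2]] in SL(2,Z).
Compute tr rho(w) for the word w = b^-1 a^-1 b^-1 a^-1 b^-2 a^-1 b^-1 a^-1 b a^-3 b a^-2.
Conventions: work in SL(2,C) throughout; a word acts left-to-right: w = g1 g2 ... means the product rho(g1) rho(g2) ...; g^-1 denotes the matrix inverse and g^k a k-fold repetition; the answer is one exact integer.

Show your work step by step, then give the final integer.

-8746261506

rho(b^-1) = [[2, -1], [-1, 1]]
... * rho(a^-1) = [[-2, -3], [-11, -17]]  ->  [[7, 11], [-9, -14]]
... * rho(b^-1) = [[2, -1], [-1, 1]]  ->  [[3, 4], [-4, -5]]
... * rho(a^-1) = [[-2, -3], [-11, -17]]  ->  [[-50, -77], [63, 97]]
... * rho(b^-1) = [[2, -1], [-1, 1]]  ->  [[-23, -27], [29, 34]]
... * rho(b^-1) = [[2, -1], [-1, 1]]  ->  [[-19, -4], [24, 5]]
... * rho(a^-1) = [[-2, -3], [-11, -17]]  ->  [[82, 125], [-103, -157]]
... * rho(b^-1) = [[2, -1], [-1, 1]]  ->  [[39, 43], [-49, -54]]
... * rho(a^-1) = [[-2, -3], [-11, -17]]  ->  [[-551, -848], [692, 1065]]
... * rho(b) = [[1, 1], [1, 2]]  ->  [[-1399, -2247], [1757, 2822]]
... * rho(a^-1) = [[-2, -3], [-11, -17]]  ->  [[27515, 42396], [-34556, -53245]]
... * rho(a^-1) = [[-2, -3], [-11, -17]]  ->  [[-521386, -803277], [654807, 1008833]]
... * rho(a^-1) = [[-2, -3], [-11, -17]]  ->  [[9878819, 15219867], [-12406777, -19114582]]
... * rho(b) = [[1, 1], [1, 2]]  ->  [[25098686, 40318553], [-31521359, -50635941]]
... * rho(a^-1) = [[-2, -3], [-11, -17]]  ->  [[-493701455, -760711459], [620038069, 955375074]]
... * rho(a^-1) = [[-2, -3], [-11, -17]]  ->  [[9355228959, 14413199168], [-11749201952, -18101490465]]
tr = 9355228959 + -18101490465 = -8746261506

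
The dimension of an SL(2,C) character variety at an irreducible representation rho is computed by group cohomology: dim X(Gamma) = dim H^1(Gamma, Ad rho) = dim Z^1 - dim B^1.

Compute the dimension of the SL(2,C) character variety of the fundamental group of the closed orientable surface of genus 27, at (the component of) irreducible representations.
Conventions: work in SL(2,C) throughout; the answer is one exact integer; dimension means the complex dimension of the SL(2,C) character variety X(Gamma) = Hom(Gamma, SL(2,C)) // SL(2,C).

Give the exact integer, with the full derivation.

156

The genus-27 surface group: 2g = 54 generators, one relator prod [a_i, b_i].
A cocycle assigns one sl_2 vector per generator subject to the relator condition d_2(z) = 0: dim of the unconstrained space is 3*2g = 162.
At an irreducible rho, H^2 = coker(d_2) vanishes (Poincare duality: H^2 is dual to H^0 = invariants = 0), so d_2 is surjective onto sl_2 and dim Z^1 = 162 - 3 = 159.
Coboundaries contribute dim B^1 = 3 (injective at irreducible rho).
dim X = dim H^1 = 159 - 3 = 156.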